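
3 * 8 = 24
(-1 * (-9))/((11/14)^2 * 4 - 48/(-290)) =63945/18721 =3.42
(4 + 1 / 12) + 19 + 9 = 385 / 12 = 32.08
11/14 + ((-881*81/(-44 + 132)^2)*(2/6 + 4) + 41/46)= -47695311/1246784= -38.25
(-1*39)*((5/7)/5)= -39/7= -5.57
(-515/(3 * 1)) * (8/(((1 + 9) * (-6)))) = 22.89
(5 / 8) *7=35 / 8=4.38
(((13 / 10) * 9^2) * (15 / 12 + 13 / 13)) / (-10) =-9477 / 400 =-23.69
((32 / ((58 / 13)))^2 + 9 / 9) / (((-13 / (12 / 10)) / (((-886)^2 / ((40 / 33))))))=-171380130471 / 54665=-3135097.97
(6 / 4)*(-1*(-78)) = 117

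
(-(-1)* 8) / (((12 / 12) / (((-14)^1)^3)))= -21952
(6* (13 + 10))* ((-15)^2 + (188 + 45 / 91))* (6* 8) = 249247872 / 91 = 2738987.60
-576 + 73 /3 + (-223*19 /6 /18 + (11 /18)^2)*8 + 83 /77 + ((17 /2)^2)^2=434954365 /99792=4358.61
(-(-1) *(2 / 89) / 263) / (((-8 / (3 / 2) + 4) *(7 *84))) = -1 / 9175544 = -0.00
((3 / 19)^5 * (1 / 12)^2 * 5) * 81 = 10935 / 39617584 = 0.00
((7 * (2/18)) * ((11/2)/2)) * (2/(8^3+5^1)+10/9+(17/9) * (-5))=-17.82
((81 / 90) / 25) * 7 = 63 / 250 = 0.25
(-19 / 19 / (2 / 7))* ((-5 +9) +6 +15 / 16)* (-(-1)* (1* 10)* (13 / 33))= -79625 / 528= -150.80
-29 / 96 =-0.30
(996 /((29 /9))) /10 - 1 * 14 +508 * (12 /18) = 154676 /435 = 355.58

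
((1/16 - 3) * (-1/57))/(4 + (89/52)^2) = 7943/1068009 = 0.01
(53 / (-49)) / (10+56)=-53 / 3234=-0.02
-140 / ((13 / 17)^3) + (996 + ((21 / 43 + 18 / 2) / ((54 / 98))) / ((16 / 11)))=1181434519 / 1700478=694.77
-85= -85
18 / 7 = 2.57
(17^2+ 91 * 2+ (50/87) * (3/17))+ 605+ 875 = 961893/493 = 1951.10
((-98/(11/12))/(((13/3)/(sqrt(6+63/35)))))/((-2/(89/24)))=13083 * sqrt(195)/1430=127.76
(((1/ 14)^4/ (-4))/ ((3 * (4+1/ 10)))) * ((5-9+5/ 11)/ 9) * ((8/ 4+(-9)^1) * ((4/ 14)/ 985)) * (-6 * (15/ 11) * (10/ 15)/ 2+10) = -65/ 21118843053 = -0.00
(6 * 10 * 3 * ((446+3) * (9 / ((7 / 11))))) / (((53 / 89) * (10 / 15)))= 1068157530 / 371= 2879130.81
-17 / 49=-0.35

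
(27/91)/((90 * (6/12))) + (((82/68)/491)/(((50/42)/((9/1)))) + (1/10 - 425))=-8068128898/18989425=-424.87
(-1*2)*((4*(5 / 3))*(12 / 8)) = -20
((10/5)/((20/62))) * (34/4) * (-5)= -527/2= -263.50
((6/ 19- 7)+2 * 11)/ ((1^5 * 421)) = 291/ 7999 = 0.04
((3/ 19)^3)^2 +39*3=5504368806/ 47045881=117.00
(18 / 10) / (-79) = -9 / 395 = -0.02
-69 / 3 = -23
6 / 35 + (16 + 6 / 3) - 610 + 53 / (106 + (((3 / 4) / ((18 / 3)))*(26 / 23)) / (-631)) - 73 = -664.33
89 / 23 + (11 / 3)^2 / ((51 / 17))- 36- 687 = -443797 / 621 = -714.65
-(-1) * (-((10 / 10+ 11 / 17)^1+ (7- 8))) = -0.65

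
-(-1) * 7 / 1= 7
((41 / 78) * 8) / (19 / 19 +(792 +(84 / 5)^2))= 4100 / 1048359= 0.00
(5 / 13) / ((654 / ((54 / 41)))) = 0.00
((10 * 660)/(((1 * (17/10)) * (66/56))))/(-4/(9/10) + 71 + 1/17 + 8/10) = 630000/12893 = 48.86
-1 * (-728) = 728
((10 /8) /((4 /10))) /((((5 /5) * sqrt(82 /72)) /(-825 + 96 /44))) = -678825 * sqrt(41) /1804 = -2409.42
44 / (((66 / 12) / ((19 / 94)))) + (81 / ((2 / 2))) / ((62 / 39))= 153185 / 2914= 52.57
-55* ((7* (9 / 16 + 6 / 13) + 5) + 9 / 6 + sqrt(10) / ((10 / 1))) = -156365 / 208 - 11* sqrt(10) / 2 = -769.15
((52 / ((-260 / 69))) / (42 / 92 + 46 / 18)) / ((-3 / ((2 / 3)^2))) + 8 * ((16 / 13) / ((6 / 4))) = 1761208 / 243165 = 7.24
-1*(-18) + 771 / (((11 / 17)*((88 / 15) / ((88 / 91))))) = 214623 / 1001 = 214.41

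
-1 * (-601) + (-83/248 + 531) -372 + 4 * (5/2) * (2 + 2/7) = 1358459/1736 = 782.52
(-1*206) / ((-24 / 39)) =1339 / 4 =334.75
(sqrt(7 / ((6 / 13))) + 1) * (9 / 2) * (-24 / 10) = -9 * sqrt(546) / 5 - 54 / 5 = -52.86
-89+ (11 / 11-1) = -89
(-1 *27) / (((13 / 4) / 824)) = -6845.54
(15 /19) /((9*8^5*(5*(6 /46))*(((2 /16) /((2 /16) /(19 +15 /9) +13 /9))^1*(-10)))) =-29785 /6253314048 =-0.00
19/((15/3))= 19/5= 3.80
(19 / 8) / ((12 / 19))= 361 / 96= 3.76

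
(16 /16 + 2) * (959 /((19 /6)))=17262 /19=908.53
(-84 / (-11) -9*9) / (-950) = 807 / 10450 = 0.08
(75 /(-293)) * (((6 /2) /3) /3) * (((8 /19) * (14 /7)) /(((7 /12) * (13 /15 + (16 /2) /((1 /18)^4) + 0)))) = -72000 /490897675877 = -0.00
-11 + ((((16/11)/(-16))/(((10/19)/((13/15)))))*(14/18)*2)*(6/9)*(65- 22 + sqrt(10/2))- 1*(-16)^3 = 90844681/22275- 3458*sqrt(5)/22275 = 4077.98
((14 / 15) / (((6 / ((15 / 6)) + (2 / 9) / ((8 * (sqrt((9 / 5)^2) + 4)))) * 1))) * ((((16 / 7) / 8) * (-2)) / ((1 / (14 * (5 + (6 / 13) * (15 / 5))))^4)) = -5075674264948224 / 358526233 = -14157051.28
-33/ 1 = -33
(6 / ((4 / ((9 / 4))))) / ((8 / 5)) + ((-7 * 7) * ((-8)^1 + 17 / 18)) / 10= 105643 / 2880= 36.68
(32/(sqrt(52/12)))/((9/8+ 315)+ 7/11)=2816*sqrt(39)/362375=0.05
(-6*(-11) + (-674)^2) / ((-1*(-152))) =227171 / 76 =2989.09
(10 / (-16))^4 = 0.15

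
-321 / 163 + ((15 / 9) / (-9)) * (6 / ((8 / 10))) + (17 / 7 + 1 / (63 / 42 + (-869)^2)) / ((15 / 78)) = 1437789689201 / 155095274250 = 9.27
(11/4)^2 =121/16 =7.56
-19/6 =-3.17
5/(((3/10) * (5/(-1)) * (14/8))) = -40/21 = -1.90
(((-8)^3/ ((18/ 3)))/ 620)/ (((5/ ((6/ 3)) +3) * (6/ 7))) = -448/ 15345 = -0.03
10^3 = 1000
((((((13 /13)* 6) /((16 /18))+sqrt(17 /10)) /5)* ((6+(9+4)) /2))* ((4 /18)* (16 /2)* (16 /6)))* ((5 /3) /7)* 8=4864* sqrt(170) /2835+2432 /21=138.18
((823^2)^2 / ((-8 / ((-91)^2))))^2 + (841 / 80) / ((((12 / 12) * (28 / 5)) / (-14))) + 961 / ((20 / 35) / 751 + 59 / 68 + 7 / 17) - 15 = 6605104407595349584016879647249177473 / 29288384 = 225519591917237550013578100000.00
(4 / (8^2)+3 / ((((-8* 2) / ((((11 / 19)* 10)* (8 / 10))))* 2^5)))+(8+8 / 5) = 58583 / 6080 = 9.64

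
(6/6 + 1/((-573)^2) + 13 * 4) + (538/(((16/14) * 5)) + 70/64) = 7787635711/52532640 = 148.24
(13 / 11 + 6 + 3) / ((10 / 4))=224 / 55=4.07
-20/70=-2/7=-0.29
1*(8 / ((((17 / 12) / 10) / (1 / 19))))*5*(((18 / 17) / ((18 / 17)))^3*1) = 4800 / 323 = 14.86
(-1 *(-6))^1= 6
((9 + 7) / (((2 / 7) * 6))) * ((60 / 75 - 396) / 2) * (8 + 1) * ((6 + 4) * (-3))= 497952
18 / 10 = 9 / 5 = 1.80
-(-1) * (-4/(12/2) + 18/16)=11/24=0.46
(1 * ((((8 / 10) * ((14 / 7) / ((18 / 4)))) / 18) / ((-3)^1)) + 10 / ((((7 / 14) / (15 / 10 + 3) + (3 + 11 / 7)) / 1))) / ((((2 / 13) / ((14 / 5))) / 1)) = 13888238 / 358425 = 38.75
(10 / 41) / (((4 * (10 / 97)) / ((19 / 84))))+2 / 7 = 5779 / 13776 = 0.42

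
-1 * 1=-1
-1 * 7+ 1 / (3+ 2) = -34 / 5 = -6.80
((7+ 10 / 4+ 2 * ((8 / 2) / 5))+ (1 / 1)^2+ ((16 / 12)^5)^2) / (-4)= -17630689 / 2361960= -7.46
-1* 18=-18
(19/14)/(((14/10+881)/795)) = 75525/61768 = 1.22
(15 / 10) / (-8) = -3 / 16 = -0.19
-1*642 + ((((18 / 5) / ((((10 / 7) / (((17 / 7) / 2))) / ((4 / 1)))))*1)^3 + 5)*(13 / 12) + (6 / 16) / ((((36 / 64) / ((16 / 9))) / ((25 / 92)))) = 52409299031 / 38812500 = 1350.32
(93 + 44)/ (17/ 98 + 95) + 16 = 162658/ 9327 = 17.44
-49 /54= -0.91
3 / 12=1 / 4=0.25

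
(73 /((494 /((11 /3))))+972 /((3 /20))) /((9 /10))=48020815 /6669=7200.60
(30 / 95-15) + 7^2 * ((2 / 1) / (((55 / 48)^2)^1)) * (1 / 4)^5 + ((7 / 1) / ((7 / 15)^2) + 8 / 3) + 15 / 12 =103549793 / 4827900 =21.45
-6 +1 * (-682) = -688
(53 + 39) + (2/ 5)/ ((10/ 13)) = 2313/ 25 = 92.52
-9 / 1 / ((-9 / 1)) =1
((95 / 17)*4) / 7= 380 / 119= 3.19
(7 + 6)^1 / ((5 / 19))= 49.40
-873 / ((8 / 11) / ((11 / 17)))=-105633 / 136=-776.71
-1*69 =-69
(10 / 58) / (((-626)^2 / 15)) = 75 / 11364404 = 0.00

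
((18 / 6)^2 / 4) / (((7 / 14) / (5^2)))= 225 / 2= 112.50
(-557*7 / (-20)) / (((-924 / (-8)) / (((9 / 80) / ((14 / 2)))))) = 1671 / 61600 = 0.03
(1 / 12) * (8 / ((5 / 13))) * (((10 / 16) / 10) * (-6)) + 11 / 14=19 / 140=0.14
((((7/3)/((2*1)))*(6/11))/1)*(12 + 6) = 126/11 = 11.45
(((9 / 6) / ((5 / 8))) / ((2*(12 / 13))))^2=1.69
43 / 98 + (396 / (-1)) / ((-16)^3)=26867 / 50176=0.54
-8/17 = -0.47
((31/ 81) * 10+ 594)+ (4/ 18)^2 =48428/ 81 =597.88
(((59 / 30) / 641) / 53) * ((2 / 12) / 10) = 59 / 61151400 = 0.00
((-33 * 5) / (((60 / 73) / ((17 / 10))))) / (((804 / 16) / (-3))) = 13651 / 670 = 20.37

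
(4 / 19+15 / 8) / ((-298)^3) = -317 / 4022465984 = -0.00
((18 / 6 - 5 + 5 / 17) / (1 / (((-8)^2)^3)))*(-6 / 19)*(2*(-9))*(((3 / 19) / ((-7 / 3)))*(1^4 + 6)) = 1204059.81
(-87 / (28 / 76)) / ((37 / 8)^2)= -105792 / 9583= -11.04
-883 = -883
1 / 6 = 0.17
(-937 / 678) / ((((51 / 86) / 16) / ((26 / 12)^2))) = -27236716 / 155601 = -175.04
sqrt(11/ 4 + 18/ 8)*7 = 7*sqrt(5) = 15.65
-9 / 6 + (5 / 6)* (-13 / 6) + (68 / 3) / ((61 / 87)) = 63733 / 2196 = 29.02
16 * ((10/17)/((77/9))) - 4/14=0.81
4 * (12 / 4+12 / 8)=18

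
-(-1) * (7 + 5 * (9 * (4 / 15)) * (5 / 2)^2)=82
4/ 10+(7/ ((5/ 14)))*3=296/ 5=59.20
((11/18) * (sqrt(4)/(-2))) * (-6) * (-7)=-77/3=-25.67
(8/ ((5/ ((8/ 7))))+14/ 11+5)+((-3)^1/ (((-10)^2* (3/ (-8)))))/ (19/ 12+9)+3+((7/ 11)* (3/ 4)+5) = 1474507/ 88900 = 16.59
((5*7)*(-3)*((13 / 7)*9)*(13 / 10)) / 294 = -1521 / 196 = -7.76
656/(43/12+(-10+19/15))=-127.38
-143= -143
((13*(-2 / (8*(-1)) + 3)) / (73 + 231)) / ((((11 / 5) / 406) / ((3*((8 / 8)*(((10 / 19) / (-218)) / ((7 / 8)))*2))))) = -367575 / 865678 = -0.42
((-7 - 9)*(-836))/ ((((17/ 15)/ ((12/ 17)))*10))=240768/ 289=833.11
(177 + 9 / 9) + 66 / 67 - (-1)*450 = 42142 / 67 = 628.99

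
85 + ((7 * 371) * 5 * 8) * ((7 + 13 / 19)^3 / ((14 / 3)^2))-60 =2164318.44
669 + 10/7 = 4693/7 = 670.43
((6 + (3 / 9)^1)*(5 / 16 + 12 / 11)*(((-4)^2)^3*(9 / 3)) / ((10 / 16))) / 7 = 9611264 / 385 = 24964.32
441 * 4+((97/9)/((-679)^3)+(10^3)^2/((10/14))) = 1401764.00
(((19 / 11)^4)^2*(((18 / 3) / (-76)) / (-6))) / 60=893871739 / 51446131440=0.02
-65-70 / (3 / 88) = -6355 / 3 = -2118.33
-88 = -88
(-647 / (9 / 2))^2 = 20672.05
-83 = -83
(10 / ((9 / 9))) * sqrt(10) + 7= 7 + 10 * sqrt(10)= 38.62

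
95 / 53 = 1.79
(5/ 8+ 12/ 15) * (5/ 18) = 19/ 48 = 0.40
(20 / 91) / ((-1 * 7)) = -0.03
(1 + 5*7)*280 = 10080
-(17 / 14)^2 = -289 / 196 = -1.47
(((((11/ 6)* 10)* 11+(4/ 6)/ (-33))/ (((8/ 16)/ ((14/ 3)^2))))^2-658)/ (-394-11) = -61237865272318/ 321521805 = -190462.56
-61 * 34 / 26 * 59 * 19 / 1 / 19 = -61183 / 13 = -4706.38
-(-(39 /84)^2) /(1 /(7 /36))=169 /4032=0.04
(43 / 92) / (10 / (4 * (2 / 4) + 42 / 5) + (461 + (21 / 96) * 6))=2236 / 2216303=0.00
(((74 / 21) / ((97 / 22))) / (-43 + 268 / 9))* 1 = -4884 / 80801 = -0.06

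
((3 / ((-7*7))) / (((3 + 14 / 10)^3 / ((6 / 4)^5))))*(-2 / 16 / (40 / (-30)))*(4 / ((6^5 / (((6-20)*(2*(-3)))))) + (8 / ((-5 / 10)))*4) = 34968375 / 1068548096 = 0.03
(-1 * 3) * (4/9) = -4/3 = -1.33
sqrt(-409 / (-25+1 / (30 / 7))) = sqrt(9116610) / 743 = 4.06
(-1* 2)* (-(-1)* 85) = -170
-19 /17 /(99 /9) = -19 /187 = -0.10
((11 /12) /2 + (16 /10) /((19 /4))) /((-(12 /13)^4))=-51781093 /47278080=-1.10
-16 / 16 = -1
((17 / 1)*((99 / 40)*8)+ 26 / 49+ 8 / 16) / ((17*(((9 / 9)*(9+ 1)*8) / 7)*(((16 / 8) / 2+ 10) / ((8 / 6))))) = 165439 / 785400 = 0.21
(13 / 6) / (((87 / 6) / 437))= 5681 / 87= 65.30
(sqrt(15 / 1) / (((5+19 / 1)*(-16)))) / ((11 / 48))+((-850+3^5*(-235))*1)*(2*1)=-115910 - sqrt(15) / 88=-115910.04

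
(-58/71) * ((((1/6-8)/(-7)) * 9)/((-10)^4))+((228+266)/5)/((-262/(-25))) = 6137414341/651070000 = 9.43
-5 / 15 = -1 / 3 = -0.33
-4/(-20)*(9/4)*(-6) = -27/10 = -2.70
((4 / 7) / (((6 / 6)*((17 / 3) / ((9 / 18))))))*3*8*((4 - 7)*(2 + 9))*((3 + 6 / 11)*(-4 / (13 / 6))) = 31104 / 119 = 261.38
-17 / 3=-5.67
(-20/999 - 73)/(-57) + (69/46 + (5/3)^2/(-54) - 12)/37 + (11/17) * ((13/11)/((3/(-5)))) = -809170/2904093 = -0.28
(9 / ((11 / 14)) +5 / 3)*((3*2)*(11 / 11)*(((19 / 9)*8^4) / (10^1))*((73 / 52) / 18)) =307492352 / 57915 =5309.37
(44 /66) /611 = 2 /1833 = 0.00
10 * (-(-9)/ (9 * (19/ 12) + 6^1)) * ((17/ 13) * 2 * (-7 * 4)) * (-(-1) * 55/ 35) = -59840/ 117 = -511.45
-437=-437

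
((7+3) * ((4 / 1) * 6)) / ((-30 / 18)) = -144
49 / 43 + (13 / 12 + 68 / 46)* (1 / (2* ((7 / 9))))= 2.79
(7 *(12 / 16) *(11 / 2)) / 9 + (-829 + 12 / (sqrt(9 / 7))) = -19819 / 24 + 4 *sqrt(7) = -815.21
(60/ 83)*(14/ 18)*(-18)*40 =-33600/ 83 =-404.82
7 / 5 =1.40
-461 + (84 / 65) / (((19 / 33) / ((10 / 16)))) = -227041 / 494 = -459.60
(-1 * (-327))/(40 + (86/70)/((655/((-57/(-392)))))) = 2938618200/359466451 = 8.17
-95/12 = -7.92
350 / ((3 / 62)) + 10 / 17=368930 / 51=7233.92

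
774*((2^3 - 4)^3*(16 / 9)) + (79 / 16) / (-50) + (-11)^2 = 70547921 / 800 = 88184.90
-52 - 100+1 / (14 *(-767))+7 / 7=-1621439 / 10738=-151.00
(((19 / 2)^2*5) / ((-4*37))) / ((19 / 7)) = -665 / 592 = -1.12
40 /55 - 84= -916 /11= -83.27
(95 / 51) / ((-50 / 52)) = -494 / 255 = -1.94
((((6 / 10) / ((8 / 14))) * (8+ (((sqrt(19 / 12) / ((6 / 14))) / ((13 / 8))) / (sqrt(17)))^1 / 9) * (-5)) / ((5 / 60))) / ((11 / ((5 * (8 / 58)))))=-10080 / 319 - 3920 * sqrt(969) / 634491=-31.79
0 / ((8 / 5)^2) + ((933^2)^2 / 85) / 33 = 252583699707 / 935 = 270142994.34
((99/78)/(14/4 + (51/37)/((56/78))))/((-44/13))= -777/11230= -0.07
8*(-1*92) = -736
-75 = -75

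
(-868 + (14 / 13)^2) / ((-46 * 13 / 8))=11.60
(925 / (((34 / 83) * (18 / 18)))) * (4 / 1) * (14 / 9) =2149700 / 153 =14050.33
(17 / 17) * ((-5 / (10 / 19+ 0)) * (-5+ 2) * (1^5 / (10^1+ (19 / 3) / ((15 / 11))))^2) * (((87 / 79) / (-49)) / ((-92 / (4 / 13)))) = 10041975 / 1005298847098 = 0.00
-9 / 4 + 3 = 3 / 4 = 0.75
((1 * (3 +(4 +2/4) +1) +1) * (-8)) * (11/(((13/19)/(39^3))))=-72478692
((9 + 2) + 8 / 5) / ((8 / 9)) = 567 / 40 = 14.18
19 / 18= 1.06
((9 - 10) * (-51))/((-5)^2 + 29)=17/18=0.94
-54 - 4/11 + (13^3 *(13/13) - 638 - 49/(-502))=8309141/5522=1504.73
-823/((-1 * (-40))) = -823/40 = -20.58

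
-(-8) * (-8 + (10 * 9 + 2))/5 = 672/5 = 134.40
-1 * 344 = -344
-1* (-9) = 9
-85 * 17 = -1445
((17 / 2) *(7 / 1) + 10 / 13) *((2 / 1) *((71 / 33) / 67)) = 111257 / 28743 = 3.87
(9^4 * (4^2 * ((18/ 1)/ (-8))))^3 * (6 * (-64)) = 5059980462358093824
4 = 4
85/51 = 5/3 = 1.67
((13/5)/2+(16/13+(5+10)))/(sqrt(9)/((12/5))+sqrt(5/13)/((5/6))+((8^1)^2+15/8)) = 1631764/6247227 - 145856 *sqrt(65)/406069755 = 0.26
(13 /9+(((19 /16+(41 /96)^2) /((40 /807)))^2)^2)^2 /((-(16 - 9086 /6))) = 45301381878689799330453534227572822040342163649 /199387545965321983461191010338513879040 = 227202665.34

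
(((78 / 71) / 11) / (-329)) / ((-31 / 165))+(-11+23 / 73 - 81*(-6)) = 25125913452 / 52861417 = 475.32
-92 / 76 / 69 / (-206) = 1 / 11742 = 0.00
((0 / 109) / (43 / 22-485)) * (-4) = 0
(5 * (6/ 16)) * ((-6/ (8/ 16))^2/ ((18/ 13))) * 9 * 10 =17550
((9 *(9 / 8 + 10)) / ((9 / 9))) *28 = 5607 / 2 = 2803.50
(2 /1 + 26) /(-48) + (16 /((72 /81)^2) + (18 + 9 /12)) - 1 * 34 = 53 /12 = 4.42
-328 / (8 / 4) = -164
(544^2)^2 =87578116096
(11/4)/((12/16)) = 11/3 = 3.67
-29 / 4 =-7.25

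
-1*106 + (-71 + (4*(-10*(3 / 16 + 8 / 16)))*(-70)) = 1748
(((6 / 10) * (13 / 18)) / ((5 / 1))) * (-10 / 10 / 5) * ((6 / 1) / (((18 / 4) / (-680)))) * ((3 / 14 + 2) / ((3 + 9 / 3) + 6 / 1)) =13702 / 4725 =2.90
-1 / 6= -0.17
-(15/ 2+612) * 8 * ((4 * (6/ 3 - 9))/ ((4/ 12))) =416304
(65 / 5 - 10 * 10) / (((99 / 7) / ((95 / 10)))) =-3857 / 66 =-58.44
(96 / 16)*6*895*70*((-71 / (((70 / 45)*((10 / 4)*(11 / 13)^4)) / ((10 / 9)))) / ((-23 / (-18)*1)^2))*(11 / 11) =-423381912033600 / 7745089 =-54664563.83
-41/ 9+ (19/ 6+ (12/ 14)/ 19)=-3217/ 2394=-1.34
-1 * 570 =-570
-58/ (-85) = 58/ 85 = 0.68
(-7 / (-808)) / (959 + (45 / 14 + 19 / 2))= 0.00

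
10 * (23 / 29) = 230 / 29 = 7.93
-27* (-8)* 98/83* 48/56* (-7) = -127008/83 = -1530.22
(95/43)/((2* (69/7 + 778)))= 0.00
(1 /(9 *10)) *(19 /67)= 19 /6030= 0.00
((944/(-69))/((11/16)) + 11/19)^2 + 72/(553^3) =13128702045991878985/35169496238887857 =373.30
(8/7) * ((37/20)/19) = 74/665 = 0.11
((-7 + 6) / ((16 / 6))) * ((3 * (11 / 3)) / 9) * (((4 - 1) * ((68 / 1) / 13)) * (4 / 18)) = -187 / 117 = -1.60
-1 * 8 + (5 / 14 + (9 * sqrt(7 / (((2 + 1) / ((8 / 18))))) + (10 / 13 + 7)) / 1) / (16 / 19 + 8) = -6.04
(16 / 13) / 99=0.01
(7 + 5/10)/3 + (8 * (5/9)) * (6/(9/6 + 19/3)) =555/94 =5.90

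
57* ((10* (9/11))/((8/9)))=23085/44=524.66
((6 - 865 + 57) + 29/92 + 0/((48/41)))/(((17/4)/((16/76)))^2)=-4720320/2399567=-1.97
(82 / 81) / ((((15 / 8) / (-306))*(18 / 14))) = -156128 / 1215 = -128.50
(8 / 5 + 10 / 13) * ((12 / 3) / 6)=308 / 195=1.58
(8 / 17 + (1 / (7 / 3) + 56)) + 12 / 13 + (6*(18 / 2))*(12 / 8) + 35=268903 / 1547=173.82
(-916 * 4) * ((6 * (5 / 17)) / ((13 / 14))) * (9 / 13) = -13849920 / 2873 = -4820.72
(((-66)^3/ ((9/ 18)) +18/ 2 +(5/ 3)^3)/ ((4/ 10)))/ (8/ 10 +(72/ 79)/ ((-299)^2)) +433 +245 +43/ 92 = -31510737498846703/ 17543918196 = -1796106.04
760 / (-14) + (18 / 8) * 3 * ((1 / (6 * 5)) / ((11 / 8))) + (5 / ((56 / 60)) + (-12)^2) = 73331 / 770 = 95.24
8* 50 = 400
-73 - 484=-557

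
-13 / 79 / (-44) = 13 / 3476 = 0.00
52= 52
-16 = -16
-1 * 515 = -515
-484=-484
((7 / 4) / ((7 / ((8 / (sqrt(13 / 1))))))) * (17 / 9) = 1.05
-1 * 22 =-22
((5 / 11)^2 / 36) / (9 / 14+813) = 175 / 24809598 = 0.00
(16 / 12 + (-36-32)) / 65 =-40 / 39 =-1.03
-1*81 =-81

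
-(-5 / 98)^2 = -25 / 9604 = -0.00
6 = 6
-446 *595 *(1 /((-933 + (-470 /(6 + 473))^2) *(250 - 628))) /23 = -4349054155 /132799330413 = -0.03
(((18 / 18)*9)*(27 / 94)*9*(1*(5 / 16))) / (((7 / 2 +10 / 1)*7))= 405 / 5264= 0.08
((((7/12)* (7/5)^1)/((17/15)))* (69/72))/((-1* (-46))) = 49/3264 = 0.02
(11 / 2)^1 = 11 / 2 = 5.50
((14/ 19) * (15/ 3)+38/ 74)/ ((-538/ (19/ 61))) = -2951/ 1214266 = -0.00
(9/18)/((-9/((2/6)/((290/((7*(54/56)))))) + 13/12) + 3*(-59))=-6/16031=-0.00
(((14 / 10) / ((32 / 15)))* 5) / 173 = 0.02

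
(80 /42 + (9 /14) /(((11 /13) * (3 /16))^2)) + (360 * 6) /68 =2557652 /43197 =59.21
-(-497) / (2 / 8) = 1988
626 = 626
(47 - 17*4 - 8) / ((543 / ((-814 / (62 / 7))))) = 82621 / 16833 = 4.91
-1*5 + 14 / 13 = -51 / 13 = -3.92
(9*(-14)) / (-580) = 63 / 290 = 0.22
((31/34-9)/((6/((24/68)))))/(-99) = 25/5202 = 0.00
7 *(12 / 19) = 84 / 19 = 4.42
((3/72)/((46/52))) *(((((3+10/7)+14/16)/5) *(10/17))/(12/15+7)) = 165/43792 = 0.00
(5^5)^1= 3125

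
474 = 474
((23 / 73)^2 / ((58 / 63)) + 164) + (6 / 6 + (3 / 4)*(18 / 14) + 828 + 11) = 4349095777 / 4327148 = 1005.07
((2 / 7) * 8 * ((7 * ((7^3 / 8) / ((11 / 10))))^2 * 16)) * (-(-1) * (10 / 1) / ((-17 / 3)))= -9882516000 / 2057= -4804334.47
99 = 99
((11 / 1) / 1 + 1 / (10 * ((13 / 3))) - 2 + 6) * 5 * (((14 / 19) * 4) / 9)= 6076 / 247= 24.60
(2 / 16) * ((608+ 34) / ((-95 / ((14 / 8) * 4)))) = -5.91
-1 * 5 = -5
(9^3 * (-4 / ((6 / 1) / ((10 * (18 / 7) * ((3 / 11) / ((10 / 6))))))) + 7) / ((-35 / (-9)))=-282465 / 539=-524.05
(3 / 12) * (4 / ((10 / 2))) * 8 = 8 / 5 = 1.60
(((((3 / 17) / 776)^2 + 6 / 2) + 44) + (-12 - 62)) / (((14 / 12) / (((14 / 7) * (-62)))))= 436986476667 / 152275256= 2869.71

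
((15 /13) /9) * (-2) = -10 /39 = -0.26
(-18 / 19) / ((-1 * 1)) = 18 / 19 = 0.95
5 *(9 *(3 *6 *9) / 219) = 2430 / 73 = 33.29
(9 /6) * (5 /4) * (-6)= -45 /4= -11.25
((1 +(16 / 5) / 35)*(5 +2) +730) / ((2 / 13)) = 239733 / 50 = 4794.66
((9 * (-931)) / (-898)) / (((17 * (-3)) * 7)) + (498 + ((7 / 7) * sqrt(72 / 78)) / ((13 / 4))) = 8 * sqrt(39) / 169 + 7602069 / 15266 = 498.27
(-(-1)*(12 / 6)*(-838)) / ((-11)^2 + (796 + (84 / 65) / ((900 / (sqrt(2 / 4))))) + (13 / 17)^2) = -6105133070975250000 / 3342468470046032471 + 4776858313500*sqrt(2) / 3342468470046032471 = -1.83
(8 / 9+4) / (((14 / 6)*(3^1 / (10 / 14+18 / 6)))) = 1144 / 441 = 2.59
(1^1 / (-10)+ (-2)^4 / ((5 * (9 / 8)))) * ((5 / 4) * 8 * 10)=2470 / 9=274.44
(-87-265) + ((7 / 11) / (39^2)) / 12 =-70671737 / 200772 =-352.00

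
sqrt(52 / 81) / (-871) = -2*sqrt(13) / 7839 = -0.00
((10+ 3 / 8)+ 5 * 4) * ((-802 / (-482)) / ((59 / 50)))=2436075 / 56876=42.83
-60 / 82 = -30 / 41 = -0.73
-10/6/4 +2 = 19/12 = 1.58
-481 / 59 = -8.15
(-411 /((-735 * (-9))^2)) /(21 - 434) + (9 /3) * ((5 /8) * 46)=2078296896923 /24096195900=86.25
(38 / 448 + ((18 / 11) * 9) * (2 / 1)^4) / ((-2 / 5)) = -2904085 / 4928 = -589.30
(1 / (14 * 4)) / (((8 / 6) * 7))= 3 / 1568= 0.00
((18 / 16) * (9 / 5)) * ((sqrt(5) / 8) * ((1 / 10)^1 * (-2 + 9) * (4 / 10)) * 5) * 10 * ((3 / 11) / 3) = 567 * sqrt(5) / 1760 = 0.72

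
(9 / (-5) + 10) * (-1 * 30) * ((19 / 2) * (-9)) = 21033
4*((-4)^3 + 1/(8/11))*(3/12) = -501/8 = -62.62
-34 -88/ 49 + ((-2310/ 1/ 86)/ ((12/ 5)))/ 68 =-20609109/ 573104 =-35.96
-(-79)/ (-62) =-79/ 62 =-1.27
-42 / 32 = -21 / 16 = -1.31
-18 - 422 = -440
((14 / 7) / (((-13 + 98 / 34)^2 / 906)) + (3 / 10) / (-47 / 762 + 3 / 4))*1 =703566921 / 38792020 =18.14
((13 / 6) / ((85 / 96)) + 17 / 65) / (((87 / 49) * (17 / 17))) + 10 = 1108007 / 96135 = 11.53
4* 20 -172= -92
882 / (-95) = -882 / 95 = -9.28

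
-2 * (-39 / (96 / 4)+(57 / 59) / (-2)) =995 / 236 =4.22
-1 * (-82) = 82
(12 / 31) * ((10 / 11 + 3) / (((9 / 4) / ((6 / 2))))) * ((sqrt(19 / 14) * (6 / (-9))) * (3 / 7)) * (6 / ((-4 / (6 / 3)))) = 2064 * sqrt(266) / 16709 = 2.01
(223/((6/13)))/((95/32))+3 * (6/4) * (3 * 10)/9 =50659/285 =177.75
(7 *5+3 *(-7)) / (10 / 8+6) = 56 / 29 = 1.93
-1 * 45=-45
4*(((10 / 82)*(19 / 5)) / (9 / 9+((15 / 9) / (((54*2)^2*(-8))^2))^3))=1.85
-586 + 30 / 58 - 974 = -1559.48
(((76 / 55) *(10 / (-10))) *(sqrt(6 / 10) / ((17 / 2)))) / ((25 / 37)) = -5624 *sqrt(15) / 116875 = -0.19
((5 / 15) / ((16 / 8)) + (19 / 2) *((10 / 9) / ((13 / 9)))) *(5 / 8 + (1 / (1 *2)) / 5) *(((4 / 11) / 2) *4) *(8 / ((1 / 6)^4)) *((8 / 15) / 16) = 442656 / 325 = 1362.02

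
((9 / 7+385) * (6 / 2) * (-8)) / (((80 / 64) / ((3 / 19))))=-778752 / 665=-1171.06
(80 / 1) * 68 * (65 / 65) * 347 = 1887680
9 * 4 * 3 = 108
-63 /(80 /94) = -74.02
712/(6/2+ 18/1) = 712/21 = 33.90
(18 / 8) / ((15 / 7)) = 21 / 20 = 1.05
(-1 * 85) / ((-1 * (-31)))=-2.74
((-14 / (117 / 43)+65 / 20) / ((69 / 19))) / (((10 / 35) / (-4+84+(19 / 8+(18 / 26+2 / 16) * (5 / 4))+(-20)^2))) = -882.99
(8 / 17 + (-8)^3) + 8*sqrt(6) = -8696 / 17 + 8*sqrt(6) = -491.93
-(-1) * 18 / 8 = 2.25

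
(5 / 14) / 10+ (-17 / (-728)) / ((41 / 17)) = 0.05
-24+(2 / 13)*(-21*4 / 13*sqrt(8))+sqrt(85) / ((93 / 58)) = -21.06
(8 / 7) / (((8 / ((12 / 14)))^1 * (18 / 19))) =19 / 147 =0.13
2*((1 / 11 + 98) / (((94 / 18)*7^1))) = 5.37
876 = 876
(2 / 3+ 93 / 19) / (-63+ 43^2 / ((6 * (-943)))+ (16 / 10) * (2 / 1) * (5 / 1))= -597862 / 5087725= -0.12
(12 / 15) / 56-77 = -5389 / 70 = -76.99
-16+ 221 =205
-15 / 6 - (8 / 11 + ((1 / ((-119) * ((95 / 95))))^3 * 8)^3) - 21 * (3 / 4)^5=-442582210360567034920147 / 53903292615034082784256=-8.21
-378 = -378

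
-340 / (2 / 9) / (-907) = 1530 / 907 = 1.69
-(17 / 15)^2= -289 / 225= -1.28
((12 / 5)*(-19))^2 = 2079.36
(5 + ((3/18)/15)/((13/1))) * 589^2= 2029834771/1170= 1734901.51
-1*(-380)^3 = 54872000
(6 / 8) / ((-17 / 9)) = -27 / 68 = -0.40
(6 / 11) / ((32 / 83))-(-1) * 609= 107433 / 176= 610.41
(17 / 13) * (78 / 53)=1.92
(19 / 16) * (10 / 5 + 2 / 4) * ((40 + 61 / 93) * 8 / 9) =359195 / 3348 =107.29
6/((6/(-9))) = -9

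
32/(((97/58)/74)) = 137344/97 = 1415.92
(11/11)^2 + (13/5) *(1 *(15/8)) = 47/8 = 5.88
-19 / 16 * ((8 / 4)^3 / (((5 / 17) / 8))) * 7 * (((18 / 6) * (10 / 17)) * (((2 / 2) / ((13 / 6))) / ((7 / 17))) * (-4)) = 186048 / 13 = 14311.38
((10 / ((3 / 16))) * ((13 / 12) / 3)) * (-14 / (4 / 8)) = -14560 / 27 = -539.26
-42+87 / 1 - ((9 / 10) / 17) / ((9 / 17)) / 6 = 2699 / 60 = 44.98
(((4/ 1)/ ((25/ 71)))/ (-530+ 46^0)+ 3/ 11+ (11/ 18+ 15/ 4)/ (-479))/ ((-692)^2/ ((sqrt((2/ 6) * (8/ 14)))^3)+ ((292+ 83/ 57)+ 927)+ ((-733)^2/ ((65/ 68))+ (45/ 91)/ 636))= -681436673473492180537111/ 164182941538359562328922261452145+ 25647840055147273633734792 * sqrt(21)/ 2769218947280331284614488809826179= 0.00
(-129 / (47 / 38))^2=24029604 / 2209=10878.05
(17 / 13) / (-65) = -17 / 845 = -0.02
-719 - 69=-788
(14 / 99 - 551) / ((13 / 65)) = -272675 / 99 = -2754.29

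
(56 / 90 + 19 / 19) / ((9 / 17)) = 1241 / 405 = 3.06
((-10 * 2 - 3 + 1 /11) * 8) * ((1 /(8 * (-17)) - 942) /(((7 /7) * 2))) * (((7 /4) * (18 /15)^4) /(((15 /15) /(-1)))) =-36610595784 /116875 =-313245.74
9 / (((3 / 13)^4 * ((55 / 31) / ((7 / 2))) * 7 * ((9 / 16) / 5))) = 7949.64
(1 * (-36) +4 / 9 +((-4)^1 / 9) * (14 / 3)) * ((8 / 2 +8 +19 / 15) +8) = -324104 / 405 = -800.26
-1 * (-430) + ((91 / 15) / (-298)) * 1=1922009 / 4470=429.98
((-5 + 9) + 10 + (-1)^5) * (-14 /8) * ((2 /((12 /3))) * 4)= -91 /2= -45.50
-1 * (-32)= 32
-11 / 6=-1.83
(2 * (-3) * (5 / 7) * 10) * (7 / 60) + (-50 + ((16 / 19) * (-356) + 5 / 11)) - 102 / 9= -229274 / 627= -365.67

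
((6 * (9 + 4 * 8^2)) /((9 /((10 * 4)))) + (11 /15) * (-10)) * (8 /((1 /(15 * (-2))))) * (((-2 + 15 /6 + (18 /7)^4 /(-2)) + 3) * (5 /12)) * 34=3174313239400 /7203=440693216.63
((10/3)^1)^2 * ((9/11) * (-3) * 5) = -1500/11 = -136.36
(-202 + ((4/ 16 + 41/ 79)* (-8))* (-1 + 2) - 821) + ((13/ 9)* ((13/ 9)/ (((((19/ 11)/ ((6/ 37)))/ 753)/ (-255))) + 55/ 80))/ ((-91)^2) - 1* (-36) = -5082549120469/ 5094297936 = -997.69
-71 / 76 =-0.93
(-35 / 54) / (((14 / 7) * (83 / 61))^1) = -2135 / 8964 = -0.24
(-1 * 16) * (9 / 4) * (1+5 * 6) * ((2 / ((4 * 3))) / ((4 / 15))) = -1395 / 2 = -697.50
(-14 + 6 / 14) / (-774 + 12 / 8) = 38 / 2163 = 0.02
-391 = -391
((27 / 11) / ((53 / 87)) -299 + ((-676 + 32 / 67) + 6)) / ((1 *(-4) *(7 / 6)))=8073015 / 39061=206.68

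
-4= -4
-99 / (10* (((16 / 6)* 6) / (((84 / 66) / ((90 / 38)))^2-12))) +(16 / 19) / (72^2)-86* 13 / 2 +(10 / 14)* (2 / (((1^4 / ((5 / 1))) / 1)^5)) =115911700823 / 29625750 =3912.53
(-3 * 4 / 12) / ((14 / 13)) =-13 / 14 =-0.93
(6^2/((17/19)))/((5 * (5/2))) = 1368/425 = 3.22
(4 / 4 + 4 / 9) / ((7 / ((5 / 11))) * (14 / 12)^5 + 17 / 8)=56160 / 1376759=0.04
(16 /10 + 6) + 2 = 48 /5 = 9.60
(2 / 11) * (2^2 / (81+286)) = 8 / 4037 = 0.00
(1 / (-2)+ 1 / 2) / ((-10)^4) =0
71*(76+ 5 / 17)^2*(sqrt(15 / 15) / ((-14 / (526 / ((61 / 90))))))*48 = -135699358998240 / 123403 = -1099643922.74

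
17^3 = 4913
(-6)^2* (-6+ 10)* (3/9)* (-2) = -96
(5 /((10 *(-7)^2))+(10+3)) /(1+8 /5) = 5.00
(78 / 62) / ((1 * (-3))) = -13 / 31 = -0.42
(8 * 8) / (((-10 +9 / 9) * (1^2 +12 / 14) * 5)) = -448 / 585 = -0.77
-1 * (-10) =10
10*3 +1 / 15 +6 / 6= 466 / 15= 31.07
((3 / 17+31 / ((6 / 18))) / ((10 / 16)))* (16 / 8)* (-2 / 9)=-5632 / 85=-66.26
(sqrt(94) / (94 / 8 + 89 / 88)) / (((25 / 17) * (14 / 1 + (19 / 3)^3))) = 40392 * sqrt(94) / 203178775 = 0.00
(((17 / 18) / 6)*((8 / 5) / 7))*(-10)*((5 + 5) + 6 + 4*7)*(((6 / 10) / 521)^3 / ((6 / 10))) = -2992 / 74245899525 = -0.00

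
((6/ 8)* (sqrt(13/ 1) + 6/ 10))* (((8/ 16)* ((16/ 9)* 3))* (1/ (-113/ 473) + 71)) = 9060/ 113 + 15100* sqrt(13)/ 113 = 561.98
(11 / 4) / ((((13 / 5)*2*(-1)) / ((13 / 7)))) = -55 / 56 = -0.98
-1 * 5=-5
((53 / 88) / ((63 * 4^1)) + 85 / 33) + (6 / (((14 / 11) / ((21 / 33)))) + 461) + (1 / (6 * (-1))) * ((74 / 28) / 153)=75383633 / 161568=466.58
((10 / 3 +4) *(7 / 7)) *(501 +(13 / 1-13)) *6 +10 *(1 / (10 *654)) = 14416777 / 654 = 22044.00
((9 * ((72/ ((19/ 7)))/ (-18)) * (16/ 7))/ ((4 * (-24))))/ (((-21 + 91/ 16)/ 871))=-83616/ 4655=-17.96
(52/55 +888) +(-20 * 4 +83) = 49057/55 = 891.95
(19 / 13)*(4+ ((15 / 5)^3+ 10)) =59.92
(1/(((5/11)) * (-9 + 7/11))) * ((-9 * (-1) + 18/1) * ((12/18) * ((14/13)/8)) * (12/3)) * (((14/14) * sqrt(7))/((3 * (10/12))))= -7623 * sqrt(7)/7475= -2.70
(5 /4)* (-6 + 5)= -5 /4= -1.25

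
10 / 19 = 0.53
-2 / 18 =-1 / 9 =-0.11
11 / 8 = 1.38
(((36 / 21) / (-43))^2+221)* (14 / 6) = 515.67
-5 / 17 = -0.29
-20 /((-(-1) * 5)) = -4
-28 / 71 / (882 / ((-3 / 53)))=0.00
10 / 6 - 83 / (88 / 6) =-3.99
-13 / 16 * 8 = -13 / 2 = -6.50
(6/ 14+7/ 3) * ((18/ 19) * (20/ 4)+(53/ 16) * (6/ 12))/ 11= 112723/ 70224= 1.61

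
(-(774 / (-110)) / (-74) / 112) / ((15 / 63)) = -1161 / 325600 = -0.00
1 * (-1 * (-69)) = 69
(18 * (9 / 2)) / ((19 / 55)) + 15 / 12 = 17915 / 76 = 235.72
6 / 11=0.55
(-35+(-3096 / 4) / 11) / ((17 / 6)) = -6954 / 187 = -37.19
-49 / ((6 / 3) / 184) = -4508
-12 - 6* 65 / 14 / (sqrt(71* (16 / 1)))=-12 - 195* sqrt(71) / 1988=-12.83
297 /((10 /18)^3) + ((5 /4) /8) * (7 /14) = 13857457 /8000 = 1732.18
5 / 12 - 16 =-187 / 12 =-15.58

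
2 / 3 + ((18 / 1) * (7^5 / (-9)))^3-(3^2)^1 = -113941476238657 / 3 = -37980492079552.33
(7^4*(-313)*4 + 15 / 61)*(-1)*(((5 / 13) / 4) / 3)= 916845785 / 9516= 96347.81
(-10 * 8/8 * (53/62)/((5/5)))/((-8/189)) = 50085/248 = 201.96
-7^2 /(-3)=49 /3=16.33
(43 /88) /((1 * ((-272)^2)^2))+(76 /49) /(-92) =-9151913083571 /542852952621056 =-0.02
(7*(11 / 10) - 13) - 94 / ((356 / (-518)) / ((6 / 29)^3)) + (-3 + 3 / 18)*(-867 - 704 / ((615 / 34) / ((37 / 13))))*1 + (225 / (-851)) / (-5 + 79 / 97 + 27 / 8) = 77099137557172431056 / 27867879800642115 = 2766.60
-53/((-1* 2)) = 53/2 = 26.50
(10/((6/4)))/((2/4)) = 40/3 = 13.33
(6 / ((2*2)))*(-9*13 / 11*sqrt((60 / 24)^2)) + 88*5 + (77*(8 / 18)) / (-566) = 44833159 / 112068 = 400.05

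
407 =407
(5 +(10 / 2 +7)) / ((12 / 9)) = 51 / 4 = 12.75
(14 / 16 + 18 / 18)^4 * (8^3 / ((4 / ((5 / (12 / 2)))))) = 84375 / 64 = 1318.36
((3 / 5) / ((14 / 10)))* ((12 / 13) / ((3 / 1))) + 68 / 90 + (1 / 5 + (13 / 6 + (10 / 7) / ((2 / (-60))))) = -324349 / 8190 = -39.60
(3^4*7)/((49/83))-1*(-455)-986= 3006/7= 429.43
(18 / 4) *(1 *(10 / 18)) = 5 / 2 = 2.50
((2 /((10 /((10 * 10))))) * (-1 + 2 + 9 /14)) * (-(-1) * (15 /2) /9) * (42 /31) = 1150 /31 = 37.10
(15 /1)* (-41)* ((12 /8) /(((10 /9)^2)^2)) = -2421009 /4000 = -605.25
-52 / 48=-13 / 12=-1.08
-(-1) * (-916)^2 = 839056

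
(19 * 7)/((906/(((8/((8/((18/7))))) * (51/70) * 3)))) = 8721/10570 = 0.83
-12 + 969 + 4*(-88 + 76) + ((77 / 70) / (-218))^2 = 4319931721 / 4752400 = 909.00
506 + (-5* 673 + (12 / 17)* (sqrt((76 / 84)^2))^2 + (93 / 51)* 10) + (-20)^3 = -27089627 / 2499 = -10840.19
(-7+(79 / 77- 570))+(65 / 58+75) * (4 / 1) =-606240 / 2233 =-271.49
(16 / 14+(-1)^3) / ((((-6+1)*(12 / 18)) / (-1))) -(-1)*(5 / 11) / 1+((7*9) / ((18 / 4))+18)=25023 / 770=32.50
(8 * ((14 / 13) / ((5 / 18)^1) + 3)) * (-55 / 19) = -39336 / 247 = -159.26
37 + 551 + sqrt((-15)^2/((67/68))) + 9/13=30*sqrt(1139)/67 + 7653/13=603.80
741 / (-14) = -52.93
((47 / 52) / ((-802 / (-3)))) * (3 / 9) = 47 / 41704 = 0.00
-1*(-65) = 65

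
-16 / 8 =-2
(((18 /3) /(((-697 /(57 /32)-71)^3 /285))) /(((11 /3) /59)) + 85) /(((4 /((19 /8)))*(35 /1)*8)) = 65010736715282525 /360679943925613312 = 0.18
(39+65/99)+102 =141.66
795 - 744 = 51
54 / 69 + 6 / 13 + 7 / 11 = 6185 / 3289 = 1.88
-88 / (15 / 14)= -1232 / 15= -82.13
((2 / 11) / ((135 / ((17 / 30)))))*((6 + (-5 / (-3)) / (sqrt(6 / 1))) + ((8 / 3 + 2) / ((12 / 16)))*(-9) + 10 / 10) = -833 / 22275 + 17*sqrt(6) / 80190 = -0.04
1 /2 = 0.50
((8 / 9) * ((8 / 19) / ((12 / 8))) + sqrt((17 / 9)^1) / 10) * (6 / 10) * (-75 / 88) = -80 / 627 - 3 * sqrt(17) / 176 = -0.20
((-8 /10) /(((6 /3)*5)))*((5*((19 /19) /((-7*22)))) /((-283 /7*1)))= -1 /15565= -0.00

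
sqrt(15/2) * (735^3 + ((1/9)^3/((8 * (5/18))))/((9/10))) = 1087408313.46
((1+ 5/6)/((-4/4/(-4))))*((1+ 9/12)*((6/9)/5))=77/45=1.71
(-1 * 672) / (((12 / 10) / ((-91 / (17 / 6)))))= 17985.88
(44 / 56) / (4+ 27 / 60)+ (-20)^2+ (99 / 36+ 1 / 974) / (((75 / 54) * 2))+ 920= 40084336913 / 30340100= 1321.17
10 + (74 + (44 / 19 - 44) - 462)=-7974 / 19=-419.68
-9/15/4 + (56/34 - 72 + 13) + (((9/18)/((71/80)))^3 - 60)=-14277142361/121689740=-117.32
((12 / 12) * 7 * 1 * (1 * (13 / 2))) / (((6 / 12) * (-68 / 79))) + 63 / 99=-78603 / 748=-105.08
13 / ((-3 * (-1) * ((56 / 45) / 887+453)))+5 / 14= 92829265 / 253141714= 0.37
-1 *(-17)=17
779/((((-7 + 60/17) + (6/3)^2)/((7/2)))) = 92701/18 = 5150.06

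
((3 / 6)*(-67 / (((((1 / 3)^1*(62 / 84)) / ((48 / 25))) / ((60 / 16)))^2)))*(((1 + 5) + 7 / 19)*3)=-250205887008 / 456475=-548126.16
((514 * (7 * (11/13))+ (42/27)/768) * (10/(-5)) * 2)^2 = 18709222238792281/126157824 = 148300134.27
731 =731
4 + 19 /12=67 /12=5.58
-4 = -4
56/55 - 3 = -109/55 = -1.98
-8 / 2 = -4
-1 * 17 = -17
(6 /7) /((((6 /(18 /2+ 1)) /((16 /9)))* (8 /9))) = 20 /7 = 2.86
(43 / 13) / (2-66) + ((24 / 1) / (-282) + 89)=3474907 / 39104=88.86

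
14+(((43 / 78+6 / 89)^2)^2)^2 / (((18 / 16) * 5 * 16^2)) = 21746925197092949711948048699434637 / 1553350145518881978444307240132608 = 14.00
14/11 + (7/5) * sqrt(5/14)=sqrt(70)/10 + 14/11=2.11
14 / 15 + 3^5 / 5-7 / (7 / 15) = 518 / 15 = 34.53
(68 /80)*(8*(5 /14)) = 17 /7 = 2.43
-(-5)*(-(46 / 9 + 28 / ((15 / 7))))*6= -1636 / 3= -545.33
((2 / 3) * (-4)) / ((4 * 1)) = -2 / 3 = -0.67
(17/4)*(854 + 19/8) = 116467/32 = 3639.59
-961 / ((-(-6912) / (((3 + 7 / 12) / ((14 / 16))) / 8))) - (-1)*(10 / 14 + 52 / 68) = 13895653 / 9870336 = 1.41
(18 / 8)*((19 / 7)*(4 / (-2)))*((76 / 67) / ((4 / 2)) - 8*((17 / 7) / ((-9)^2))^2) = -114585941 / 16753149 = -6.84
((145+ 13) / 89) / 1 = 158 / 89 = 1.78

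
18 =18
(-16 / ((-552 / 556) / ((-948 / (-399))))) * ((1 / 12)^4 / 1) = 10981 / 5946696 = 0.00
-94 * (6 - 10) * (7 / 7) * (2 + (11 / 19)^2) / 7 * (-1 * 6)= -1901808 / 2527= -752.60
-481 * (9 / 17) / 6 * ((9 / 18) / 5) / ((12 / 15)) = -1443 / 272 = -5.31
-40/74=-20/37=-0.54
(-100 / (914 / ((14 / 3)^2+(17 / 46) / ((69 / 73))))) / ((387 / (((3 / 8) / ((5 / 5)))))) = -0.00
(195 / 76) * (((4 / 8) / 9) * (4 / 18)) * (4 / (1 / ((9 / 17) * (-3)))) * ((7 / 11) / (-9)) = 455 / 31977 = 0.01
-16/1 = -16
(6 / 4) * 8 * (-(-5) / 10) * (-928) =-5568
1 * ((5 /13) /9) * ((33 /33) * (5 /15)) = 5 /351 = 0.01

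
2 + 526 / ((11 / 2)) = 1074 / 11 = 97.64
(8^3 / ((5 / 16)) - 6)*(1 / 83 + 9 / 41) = 6431656 / 17015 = 378.00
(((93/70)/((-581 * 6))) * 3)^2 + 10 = 66161964649/6616195600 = 10.00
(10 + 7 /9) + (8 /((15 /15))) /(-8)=88 /9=9.78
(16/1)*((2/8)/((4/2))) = 2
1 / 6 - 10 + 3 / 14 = -202 / 21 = -9.62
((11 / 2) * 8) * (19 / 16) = 209 / 4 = 52.25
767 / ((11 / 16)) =12272 / 11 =1115.64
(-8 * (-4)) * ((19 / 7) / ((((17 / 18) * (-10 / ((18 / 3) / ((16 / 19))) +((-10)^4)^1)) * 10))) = 9747 / 10596950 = 0.00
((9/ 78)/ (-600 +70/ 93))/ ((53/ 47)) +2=153578767/ 76795940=2.00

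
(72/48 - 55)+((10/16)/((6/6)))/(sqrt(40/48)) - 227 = -279.82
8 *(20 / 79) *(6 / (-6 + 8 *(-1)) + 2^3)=8480 / 553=15.33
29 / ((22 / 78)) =1131 / 11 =102.82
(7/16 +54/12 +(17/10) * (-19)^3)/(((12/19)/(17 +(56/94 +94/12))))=-127042518821/270720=-469276.44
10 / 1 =10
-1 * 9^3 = -729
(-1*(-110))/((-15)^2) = 22/45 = 0.49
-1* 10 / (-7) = 1.43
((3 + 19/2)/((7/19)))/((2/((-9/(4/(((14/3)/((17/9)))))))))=-12825/136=-94.30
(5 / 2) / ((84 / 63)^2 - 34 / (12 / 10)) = -45 / 478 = -0.09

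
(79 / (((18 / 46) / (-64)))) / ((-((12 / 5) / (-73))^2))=968279300 / 81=11954065.43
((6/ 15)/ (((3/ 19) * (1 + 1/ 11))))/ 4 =209/ 360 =0.58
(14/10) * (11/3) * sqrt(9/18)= 77 * sqrt(2)/30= 3.63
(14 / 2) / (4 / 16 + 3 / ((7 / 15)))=1.05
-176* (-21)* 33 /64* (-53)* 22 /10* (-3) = 666631.35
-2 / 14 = -1 / 7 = -0.14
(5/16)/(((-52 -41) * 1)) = -0.00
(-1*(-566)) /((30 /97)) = 27451 /15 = 1830.07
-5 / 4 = -1.25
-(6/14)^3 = -27/343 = -0.08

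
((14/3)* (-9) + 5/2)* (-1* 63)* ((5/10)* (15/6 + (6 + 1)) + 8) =253827/8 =31728.38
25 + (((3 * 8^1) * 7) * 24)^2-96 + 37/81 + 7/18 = 2633626523/162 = 16256953.85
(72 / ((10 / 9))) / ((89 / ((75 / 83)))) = 4860 / 7387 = 0.66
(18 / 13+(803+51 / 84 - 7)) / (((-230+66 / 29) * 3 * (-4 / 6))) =8423601 / 4807712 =1.75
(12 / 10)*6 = 36 / 5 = 7.20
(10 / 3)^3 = 1000 / 27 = 37.04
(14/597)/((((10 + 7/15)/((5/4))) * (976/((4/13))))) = 0.00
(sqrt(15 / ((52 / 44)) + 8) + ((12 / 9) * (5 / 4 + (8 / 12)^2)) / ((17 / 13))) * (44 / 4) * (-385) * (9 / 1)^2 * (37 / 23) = -12692295 * sqrt(3497) / 299-372777405 / 391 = -3463643.80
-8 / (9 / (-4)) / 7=32 / 63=0.51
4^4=256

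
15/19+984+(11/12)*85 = 242297/228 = 1062.71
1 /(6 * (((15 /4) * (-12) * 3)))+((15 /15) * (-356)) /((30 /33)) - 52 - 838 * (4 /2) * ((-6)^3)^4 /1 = -2955112628419477 /810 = -3648287195579.60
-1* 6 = -6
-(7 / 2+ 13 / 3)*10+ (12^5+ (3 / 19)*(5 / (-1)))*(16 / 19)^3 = 58064494949 / 390963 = 148516.60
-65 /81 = -0.80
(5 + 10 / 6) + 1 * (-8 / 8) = 17 / 3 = 5.67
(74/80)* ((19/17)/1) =703/680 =1.03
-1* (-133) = 133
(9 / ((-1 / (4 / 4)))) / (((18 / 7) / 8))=-28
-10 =-10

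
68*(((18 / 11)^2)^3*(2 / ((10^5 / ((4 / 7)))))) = 0.01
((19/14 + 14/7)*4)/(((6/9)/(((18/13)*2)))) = 5076/91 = 55.78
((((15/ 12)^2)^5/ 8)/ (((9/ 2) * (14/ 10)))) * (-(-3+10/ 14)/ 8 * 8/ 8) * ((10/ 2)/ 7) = 244140625/ 6473908224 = 0.04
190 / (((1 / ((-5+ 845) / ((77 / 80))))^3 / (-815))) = -137001369600000000 / 1331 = -102931156724267.47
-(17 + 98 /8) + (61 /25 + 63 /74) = -96047 /3700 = -25.96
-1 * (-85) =85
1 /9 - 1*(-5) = 46 /9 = 5.11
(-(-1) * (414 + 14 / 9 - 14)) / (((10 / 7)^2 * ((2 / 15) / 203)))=17974229 / 60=299570.48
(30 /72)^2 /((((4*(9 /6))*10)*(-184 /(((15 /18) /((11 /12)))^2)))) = -125 /9618048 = -0.00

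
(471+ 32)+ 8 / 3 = 1517 / 3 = 505.67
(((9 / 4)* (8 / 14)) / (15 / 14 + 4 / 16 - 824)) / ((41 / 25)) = -180 / 188887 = -0.00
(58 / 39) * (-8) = -464 / 39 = -11.90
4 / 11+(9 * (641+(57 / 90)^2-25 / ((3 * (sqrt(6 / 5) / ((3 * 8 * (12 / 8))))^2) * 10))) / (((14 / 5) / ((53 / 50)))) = -135630837 / 154000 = -880.72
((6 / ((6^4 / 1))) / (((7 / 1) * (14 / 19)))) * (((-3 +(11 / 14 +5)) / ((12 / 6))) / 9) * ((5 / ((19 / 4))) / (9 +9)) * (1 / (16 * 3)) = 0.00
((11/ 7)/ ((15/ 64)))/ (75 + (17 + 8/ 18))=33/ 455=0.07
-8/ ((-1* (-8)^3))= -1/ 64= -0.02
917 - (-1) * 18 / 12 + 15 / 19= 34933 / 38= 919.29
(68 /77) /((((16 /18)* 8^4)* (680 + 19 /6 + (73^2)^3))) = 459 /286377627079233536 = 0.00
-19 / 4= -4.75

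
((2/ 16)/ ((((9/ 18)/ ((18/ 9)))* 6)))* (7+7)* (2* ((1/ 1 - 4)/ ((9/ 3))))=-7/ 3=-2.33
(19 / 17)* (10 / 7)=190 / 119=1.60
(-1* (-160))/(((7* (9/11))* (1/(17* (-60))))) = -598400/21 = -28495.24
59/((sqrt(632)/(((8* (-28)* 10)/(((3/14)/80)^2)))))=-41445376000* sqrt(158)/711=-732714906.05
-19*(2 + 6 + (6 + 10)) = -456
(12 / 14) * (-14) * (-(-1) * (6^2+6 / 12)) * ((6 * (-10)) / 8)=3285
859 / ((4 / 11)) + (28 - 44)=9385 / 4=2346.25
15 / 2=7.50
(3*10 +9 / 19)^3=194104539 / 6859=28299.25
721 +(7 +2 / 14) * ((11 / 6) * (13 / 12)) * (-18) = 6519 / 14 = 465.64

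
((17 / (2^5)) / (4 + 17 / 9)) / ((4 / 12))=459 / 1696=0.27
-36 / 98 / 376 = -9 / 9212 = -0.00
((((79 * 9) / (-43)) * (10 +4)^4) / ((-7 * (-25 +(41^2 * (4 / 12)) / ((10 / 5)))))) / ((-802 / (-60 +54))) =70235424 / 26399033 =2.66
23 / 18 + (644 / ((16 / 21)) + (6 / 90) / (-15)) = 846.52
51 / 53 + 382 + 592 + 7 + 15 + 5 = 53104 / 53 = 1001.96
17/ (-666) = -17/ 666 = -0.03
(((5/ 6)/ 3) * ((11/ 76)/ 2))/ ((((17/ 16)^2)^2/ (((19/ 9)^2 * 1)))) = 4280320/ 60886809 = 0.07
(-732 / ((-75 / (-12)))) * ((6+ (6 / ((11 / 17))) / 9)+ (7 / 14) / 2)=-234484 / 275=-852.67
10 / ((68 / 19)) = 95 / 34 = 2.79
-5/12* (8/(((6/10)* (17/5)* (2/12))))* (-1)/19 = 500/969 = 0.52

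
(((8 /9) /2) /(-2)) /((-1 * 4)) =1 /18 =0.06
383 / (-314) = -383 / 314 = -1.22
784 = 784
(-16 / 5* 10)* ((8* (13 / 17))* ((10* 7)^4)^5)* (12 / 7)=-45522627812306183884800000000000000000000 / 17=-2677801636018010816752941000000000000000.00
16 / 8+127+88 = 217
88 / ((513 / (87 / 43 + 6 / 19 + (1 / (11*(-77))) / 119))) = 1540916848 / 3840405723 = 0.40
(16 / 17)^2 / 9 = 256 / 2601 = 0.10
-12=-12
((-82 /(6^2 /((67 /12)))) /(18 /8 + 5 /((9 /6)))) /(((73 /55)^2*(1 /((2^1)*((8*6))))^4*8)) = -73152921600 /5329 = -13727326.25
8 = 8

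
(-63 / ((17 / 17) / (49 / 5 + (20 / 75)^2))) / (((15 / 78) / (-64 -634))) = 282146956 / 125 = 2257175.65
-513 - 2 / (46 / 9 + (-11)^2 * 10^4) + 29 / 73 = -203752761317 / 397486679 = -512.60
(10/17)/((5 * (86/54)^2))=1458/31433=0.05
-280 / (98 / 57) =-1140 / 7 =-162.86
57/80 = 0.71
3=3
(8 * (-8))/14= -32/7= -4.57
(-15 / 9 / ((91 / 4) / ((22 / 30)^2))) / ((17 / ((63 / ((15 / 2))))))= -968 / 49725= -0.02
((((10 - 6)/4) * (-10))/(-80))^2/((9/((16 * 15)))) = 5/12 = 0.42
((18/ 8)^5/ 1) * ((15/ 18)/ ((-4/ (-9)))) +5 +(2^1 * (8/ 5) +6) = 5010307/ 40960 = 122.32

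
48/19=2.53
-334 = -334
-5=-5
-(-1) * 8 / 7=8 / 7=1.14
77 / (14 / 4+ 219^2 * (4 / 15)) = 770 / 127931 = 0.01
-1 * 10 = -10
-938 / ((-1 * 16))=469 / 8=58.62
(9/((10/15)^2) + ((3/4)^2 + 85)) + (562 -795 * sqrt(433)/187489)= 10685/16 -795 * sqrt(433)/187489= 667.72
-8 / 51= -0.16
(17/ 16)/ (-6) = -17/ 96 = -0.18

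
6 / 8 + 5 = 23 / 4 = 5.75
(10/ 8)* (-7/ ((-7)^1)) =5/ 4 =1.25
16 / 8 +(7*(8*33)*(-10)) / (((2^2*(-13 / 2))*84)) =136 / 13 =10.46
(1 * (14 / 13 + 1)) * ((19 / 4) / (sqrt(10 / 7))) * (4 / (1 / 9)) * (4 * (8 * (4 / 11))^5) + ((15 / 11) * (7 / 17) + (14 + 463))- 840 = -67776 / 187 + 309841625088 * sqrt(70) / 10468315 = 247272.55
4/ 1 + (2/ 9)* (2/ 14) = 254/ 63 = 4.03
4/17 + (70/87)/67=24506/99093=0.25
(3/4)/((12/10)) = 5/8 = 0.62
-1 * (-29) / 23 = 29 / 23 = 1.26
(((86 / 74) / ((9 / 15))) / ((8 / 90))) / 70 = 0.31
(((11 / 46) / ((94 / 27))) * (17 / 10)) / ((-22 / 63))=-28917 / 86480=-0.33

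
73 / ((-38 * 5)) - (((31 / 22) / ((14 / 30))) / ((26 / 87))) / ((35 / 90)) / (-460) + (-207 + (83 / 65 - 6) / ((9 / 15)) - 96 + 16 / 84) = -2930240179 / 9421720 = -311.01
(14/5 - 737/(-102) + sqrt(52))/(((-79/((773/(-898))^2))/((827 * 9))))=-7579866292737/10830005720 - 4447408347 * sqrt(13)/31852958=-1203.31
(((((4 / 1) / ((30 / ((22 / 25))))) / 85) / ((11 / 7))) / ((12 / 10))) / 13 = 0.00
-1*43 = -43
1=1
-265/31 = -8.55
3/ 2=1.50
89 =89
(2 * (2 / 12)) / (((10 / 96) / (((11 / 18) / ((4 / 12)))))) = 88 / 15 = 5.87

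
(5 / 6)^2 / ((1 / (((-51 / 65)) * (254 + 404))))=-27965 / 78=-358.53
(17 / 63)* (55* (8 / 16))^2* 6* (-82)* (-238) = 71686450 / 3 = 23895483.33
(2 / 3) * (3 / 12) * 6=1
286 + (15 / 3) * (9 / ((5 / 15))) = 421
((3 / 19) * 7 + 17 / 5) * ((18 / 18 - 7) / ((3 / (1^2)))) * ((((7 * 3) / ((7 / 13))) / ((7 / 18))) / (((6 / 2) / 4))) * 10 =-1602432 / 133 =-12048.36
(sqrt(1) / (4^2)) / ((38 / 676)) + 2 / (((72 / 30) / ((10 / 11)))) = 9377 / 5016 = 1.87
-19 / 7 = -2.71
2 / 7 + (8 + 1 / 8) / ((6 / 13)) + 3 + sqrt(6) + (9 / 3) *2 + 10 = sqrt(6) + 12395 / 336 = 39.34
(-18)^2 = 324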